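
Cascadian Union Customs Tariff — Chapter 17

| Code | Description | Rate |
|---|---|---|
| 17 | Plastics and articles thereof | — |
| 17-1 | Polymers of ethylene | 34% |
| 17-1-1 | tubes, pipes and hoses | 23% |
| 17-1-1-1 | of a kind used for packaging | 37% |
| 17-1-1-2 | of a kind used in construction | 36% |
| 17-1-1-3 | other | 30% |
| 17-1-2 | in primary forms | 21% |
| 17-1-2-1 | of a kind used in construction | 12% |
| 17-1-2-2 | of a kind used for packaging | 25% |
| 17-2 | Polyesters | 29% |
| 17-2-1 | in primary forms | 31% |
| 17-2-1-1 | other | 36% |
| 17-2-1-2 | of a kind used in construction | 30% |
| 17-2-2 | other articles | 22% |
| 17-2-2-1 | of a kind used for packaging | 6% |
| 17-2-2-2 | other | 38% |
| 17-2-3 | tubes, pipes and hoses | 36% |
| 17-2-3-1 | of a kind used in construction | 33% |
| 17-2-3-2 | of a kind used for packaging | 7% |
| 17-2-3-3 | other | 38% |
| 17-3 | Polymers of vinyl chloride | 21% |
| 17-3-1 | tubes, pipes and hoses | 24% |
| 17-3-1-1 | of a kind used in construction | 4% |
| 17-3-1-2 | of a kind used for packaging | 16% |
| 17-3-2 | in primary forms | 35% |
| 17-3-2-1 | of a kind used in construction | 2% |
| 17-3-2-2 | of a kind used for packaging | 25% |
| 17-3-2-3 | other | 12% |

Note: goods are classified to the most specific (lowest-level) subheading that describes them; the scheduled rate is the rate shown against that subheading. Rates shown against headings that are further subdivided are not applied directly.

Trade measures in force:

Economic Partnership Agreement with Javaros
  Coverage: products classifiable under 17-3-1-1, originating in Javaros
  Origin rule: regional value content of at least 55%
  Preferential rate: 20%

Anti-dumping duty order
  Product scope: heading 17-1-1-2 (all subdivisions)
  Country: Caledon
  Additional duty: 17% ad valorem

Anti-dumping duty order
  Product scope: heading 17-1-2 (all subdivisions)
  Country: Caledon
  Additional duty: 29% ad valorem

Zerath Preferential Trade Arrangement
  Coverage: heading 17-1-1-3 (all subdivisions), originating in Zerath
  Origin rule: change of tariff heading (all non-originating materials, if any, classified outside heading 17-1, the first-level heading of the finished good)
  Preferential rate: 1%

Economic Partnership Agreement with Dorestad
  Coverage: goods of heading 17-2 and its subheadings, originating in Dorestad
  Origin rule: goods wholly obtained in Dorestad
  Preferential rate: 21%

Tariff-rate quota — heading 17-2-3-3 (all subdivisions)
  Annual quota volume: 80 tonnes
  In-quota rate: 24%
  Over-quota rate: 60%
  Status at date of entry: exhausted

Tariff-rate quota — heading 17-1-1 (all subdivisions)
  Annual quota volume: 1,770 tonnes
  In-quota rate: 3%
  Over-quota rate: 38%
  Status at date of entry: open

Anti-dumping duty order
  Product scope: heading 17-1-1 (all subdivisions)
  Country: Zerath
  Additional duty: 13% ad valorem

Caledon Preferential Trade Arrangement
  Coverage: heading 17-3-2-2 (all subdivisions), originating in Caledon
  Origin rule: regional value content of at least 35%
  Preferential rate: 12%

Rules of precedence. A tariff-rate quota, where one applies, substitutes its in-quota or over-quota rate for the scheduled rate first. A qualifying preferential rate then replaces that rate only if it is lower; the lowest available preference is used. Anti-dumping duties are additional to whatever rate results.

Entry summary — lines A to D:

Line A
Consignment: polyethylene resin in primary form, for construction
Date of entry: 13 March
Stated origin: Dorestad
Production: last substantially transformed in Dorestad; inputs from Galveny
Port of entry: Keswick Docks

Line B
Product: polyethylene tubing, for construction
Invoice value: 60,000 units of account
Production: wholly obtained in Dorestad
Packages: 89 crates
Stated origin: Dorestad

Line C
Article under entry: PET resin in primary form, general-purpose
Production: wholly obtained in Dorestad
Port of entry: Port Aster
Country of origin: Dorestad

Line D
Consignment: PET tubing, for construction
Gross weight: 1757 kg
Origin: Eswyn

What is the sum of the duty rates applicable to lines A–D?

69%

Line A: polyethylene → 17-1; resin in primary form → 17-1-2; for construction → 17-1-2-1. Scheduled 12%. Dorestad agreement on 17-2: 17-1-2-1 not covered. → 12%.
Line B: polyethylene → 17-1; tubing → 17-1-1; for construction → 17-1-1-2. Scheduled 36%. quota on 17-1-1 open → in-quota 3%; Dorestad agreement on 17-2: 17-1-1-2 not covered. → 3%.
Line C: PET → 17-2; resin in primary form → 17-2-1; general-purpose → 17-2-1-1. Scheduled 36%. Dorestad agreement on 17-2: wholly obtained → 21% available; preferential 21%. → 21%.
Line D: PET → 17-2; tubing → 17-2-3; for construction → 17-2-3-1. Scheduled 33%. No special measure applies. → 33%.
Sum: 12% + 3% + 21% + 33% = 69%.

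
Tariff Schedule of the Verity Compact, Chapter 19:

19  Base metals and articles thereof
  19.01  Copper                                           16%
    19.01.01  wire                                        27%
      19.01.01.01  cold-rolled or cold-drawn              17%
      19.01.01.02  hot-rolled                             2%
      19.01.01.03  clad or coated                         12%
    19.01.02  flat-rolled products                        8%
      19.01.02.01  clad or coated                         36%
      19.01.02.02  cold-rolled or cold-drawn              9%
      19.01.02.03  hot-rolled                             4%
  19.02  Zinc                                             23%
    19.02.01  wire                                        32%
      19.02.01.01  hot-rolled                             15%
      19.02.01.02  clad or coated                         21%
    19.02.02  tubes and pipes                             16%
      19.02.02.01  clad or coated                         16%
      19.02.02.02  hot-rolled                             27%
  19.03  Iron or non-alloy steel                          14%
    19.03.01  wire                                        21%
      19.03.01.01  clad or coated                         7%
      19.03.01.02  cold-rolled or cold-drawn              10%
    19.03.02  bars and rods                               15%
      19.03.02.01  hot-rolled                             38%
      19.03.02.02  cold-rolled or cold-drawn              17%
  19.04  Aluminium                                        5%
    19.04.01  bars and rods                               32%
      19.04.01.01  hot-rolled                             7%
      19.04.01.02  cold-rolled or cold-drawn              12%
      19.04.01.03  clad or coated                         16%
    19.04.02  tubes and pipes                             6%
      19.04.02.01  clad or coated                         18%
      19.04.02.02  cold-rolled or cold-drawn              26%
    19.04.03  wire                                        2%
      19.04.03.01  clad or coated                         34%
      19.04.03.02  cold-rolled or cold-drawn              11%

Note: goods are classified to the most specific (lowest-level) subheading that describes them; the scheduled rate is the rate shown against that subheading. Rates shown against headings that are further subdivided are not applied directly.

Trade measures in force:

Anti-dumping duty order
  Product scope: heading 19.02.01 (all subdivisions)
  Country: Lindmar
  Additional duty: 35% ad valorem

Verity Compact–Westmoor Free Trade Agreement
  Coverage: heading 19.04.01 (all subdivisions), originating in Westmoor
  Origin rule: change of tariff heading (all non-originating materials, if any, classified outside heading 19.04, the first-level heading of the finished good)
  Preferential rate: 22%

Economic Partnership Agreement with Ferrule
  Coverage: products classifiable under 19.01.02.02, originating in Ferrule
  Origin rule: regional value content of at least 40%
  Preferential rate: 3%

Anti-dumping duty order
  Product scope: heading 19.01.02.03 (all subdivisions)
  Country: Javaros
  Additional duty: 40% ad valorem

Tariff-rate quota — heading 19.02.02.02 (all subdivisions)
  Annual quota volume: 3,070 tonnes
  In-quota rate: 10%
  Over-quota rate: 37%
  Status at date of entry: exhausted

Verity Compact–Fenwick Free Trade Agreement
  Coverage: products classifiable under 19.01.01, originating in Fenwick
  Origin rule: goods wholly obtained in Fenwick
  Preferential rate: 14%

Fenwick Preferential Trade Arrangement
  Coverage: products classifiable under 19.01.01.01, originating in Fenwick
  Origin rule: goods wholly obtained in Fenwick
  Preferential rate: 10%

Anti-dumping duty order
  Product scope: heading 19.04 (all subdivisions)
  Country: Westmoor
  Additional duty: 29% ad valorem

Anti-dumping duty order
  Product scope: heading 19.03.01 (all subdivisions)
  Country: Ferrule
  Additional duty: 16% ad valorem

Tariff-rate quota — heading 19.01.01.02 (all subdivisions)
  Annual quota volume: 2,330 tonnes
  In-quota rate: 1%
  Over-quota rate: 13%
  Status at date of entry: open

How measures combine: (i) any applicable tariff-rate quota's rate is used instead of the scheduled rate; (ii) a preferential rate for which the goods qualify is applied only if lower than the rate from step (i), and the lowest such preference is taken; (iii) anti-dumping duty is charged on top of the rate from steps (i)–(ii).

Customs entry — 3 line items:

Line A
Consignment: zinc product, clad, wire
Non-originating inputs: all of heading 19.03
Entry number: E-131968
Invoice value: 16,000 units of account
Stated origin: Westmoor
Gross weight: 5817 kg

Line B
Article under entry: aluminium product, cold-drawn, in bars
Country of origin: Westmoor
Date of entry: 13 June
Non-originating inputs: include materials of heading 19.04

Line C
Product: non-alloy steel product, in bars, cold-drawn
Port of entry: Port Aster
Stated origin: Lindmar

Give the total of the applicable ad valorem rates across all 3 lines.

79%

Line A: zinc → 19.02; wire → 19.02.01; clad → 19.02.01.02. Scheduled 21%. Westmoor agreement on 19.04.01: 19.02.01.02 not covered. → 21%.
Line B: aluminium → 19.04; in bars → 19.04.01; cold-drawn → 19.04.01.02. Scheduled 12%. Westmoor agreement on 19.04.01: CTH not met; anti-dumping (Westmoor, 19.04): +29%; total 12% + 29% = 41%. → 41%.
Line C: non-alloy steel → 19.03; in bars → 19.03.02; cold-drawn → 19.03.02.02. Scheduled 17%. No special measure applies. → 17%.
Sum: 21% + 41% + 17% = 79%.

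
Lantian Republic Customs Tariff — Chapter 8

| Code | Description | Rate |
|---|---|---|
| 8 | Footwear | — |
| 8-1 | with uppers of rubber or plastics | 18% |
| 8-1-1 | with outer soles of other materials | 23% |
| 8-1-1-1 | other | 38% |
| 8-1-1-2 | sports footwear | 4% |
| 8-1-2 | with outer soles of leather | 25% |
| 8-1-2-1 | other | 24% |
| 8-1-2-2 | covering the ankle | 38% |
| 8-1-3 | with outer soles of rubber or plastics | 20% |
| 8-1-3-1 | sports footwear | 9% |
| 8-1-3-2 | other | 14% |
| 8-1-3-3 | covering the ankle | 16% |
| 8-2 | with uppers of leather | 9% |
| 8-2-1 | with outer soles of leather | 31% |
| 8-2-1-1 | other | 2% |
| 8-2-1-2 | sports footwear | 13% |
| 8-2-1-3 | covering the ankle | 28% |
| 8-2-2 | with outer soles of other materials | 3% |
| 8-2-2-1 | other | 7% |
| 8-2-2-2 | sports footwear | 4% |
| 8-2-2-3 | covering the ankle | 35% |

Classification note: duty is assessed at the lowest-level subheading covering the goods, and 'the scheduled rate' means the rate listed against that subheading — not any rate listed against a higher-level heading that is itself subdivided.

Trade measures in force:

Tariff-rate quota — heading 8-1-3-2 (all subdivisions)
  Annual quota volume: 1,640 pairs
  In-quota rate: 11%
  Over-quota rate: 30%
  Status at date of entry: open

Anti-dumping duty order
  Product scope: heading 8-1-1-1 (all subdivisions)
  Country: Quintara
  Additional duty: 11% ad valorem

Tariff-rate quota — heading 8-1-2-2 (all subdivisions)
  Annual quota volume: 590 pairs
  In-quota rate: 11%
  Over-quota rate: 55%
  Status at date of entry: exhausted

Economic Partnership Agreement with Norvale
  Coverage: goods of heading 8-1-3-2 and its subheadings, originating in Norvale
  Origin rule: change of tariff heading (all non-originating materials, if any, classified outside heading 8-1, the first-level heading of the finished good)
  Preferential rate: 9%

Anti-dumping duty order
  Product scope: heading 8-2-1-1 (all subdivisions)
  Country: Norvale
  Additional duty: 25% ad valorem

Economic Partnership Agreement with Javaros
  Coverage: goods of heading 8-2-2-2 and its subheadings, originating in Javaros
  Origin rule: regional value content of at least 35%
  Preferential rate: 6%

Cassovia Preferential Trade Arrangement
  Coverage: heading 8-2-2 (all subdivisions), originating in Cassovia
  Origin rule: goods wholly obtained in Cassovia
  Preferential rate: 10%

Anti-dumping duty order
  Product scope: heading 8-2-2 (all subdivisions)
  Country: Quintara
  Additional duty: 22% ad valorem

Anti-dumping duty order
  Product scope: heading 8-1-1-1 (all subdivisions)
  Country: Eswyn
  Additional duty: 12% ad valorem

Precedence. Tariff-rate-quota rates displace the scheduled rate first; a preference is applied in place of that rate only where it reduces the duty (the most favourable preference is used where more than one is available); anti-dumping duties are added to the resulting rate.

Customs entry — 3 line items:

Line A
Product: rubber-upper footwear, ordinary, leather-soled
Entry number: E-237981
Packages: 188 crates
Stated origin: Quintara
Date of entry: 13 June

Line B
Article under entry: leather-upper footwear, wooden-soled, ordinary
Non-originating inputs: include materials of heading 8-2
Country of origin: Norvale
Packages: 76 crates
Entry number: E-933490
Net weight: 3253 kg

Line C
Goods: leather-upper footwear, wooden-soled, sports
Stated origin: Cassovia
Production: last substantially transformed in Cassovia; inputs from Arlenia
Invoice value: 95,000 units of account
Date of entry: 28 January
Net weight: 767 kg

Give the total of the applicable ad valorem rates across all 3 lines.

35%

Line A: rubber-upper → 8-1; leather-soled → 8-1-2; ordinary → 8-1-2-1. Scheduled 24%. No special measure applies. → 24%.
Line B: leather-upper → 8-2; wooden-soled → 8-2-2; ordinary → 8-2-2-1. Scheduled 7%. Norvale agreement on 8-1-3-2: 8-2-2-1 not covered. → 7%.
Line C: leather-upper → 8-2; wooden-soled → 8-2-2; sports → 8-2-2-2. Scheduled 4%. Cassovia agreement on 8-2-2: not wholly obtained. → 4%.
Sum: 24% + 7% + 4% = 35%.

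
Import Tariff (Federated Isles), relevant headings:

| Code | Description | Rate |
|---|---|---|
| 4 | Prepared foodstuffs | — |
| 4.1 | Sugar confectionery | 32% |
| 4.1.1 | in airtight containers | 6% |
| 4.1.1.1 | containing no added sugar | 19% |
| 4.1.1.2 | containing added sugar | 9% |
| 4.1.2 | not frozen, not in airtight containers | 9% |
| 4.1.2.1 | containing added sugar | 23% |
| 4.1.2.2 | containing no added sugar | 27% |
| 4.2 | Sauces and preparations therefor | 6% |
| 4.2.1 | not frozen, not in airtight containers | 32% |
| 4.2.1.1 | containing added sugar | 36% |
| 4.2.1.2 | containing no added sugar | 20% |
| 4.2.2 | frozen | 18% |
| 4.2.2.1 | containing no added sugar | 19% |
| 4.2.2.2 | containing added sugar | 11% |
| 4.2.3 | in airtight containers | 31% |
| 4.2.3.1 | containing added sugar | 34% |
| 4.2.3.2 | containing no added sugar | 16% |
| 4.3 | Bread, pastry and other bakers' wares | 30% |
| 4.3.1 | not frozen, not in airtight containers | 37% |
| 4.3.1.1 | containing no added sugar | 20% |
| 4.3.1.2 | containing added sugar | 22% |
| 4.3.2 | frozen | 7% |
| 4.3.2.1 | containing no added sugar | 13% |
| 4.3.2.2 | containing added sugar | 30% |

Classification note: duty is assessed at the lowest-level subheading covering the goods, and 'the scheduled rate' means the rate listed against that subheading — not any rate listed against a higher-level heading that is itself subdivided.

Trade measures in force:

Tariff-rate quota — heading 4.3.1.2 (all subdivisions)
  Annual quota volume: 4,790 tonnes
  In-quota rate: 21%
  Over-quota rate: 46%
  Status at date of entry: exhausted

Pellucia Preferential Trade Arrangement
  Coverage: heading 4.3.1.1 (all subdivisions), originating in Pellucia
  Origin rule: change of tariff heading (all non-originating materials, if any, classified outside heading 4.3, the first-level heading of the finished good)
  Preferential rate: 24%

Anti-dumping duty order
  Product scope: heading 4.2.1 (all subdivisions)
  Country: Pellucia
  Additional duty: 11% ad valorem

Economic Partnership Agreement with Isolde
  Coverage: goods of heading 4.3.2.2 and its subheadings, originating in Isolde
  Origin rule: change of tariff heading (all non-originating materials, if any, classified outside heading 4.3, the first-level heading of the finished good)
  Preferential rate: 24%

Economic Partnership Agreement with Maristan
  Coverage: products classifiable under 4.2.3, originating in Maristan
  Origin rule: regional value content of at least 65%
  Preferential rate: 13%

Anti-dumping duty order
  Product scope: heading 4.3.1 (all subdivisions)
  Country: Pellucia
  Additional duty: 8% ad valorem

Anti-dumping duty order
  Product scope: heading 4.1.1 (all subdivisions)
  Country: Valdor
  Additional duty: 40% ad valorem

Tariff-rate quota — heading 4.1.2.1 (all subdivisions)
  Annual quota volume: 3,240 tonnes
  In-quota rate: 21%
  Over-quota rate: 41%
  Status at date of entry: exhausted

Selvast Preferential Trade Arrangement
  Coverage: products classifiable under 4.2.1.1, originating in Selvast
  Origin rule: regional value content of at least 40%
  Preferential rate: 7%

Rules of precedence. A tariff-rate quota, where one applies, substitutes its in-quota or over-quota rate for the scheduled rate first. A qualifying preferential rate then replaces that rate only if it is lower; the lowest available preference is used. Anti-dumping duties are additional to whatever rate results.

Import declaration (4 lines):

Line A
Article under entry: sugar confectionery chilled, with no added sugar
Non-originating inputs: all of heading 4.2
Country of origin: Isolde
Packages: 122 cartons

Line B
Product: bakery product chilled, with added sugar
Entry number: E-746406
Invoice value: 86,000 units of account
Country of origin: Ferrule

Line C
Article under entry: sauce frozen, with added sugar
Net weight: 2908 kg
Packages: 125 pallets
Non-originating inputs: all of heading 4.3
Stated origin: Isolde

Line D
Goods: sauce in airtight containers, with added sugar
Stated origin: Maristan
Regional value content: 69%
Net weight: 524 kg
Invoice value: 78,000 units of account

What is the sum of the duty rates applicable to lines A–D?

97%

Line A: sugar confectionery → 4.1; chilled → 4.1.2; with no added sugar → 4.1.2.2. Scheduled 27%. Isolde agreement on 4.3.2.2: 4.1.2.2 not covered. → 27%.
Line B: bakery product → 4.3; chilled → 4.3.1; with added sugar → 4.3.1.2. Scheduled 22%. quota on 4.3.1.2 exhausted → over-quota 46%. → 46%.
Line C: sauce → 4.2; frozen → 4.2.2; with added sugar → 4.2.2.2. Scheduled 11%. Isolde agreement on 4.3.2.2: 4.2.2.2 not covered. → 11%.
Line D: sauce → 4.2; in airtight containers → 4.2.3; with added sugar → 4.2.3.1. Scheduled 34%. Maristan agreement on 4.2.3: RVC ≥ 65% → 13% available; preferential 13%. → 13%.
Sum: 27% + 46% + 11% + 13% = 97%.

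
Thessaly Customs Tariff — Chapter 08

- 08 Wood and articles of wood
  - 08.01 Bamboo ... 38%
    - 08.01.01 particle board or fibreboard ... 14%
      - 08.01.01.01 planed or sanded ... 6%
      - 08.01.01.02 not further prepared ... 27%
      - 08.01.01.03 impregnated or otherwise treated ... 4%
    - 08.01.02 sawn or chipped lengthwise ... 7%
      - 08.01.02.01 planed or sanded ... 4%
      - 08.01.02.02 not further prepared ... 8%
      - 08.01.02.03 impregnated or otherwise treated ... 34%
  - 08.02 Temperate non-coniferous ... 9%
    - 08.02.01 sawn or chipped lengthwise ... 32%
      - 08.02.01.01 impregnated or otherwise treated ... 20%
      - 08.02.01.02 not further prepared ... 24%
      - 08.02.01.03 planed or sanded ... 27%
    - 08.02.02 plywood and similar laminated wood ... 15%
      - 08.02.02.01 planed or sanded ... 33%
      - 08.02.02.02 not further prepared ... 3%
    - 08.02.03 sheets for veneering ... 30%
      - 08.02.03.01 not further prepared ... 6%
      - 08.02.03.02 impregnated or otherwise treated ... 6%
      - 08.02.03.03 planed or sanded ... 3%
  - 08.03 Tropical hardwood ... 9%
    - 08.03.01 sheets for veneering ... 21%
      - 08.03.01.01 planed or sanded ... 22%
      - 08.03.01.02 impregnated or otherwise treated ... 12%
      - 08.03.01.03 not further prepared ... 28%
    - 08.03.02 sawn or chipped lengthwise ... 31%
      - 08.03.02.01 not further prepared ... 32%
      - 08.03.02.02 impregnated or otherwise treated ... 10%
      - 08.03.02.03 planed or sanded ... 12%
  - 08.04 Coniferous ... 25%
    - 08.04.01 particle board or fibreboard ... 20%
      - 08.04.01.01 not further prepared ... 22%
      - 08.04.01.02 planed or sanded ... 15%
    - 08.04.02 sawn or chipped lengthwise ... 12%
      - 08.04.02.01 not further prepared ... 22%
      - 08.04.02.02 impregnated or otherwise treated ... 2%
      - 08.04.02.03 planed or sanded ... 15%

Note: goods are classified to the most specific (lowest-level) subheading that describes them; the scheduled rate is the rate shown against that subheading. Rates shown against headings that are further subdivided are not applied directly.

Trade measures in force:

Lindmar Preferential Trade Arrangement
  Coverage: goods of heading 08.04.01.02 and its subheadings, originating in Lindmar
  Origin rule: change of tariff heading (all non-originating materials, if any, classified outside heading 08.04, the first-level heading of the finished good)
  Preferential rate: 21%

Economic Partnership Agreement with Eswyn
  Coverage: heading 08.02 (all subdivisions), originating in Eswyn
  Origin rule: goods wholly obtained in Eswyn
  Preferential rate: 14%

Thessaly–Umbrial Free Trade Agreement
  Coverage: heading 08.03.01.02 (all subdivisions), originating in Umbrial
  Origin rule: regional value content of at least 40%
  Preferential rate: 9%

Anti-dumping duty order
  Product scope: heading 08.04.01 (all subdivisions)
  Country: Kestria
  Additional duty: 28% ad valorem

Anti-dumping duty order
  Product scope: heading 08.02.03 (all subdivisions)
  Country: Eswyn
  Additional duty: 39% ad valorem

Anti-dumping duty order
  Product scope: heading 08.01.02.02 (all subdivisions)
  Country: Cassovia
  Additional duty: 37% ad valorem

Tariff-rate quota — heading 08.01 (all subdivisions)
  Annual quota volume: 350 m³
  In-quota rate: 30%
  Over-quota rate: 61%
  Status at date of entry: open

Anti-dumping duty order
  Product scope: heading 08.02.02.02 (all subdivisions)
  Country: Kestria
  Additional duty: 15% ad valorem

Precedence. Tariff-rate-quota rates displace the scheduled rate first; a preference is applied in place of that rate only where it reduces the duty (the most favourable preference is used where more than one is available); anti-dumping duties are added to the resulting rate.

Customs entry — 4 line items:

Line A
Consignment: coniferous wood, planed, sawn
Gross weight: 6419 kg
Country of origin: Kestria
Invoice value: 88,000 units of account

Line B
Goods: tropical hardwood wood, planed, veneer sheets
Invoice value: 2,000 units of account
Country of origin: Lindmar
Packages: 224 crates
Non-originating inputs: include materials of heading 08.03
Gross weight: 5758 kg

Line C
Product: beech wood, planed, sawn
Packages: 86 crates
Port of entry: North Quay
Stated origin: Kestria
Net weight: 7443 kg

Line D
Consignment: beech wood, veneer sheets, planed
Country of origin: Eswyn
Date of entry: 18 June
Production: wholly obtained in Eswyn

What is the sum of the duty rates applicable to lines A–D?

106%

Line A: coniferous → 08.04; sawn → 08.04.02; planed → 08.04.02.03. Scheduled 15%. No special measure applies. → 15%.
Line B: tropical hardwood → 08.03; veneer sheets → 08.03.01; planed → 08.03.01.01. Scheduled 22%. Lindmar agreement on 08.04.01.02: 08.03.01.01 not covered. → 22%.
Line C: beech → 08.02; sawn → 08.02.01; planed → 08.02.01.03. Scheduled 27%. No special measure applies. → 27%.
Line D: beech → 08.02; veneer sheets → 08.02.03; planed → 08.02.03.03. Scheduled 3%. Eswyn agreement on 08.02: wholly obtained → 14% available; preference 14% not lower than 3% → no reduction; anti-dumping (Eswyn, 08.02.03): +39%; total 3% + 39% = 42%. → 42%.
Sum: 15% + 22% + 27% + 42% = 106%.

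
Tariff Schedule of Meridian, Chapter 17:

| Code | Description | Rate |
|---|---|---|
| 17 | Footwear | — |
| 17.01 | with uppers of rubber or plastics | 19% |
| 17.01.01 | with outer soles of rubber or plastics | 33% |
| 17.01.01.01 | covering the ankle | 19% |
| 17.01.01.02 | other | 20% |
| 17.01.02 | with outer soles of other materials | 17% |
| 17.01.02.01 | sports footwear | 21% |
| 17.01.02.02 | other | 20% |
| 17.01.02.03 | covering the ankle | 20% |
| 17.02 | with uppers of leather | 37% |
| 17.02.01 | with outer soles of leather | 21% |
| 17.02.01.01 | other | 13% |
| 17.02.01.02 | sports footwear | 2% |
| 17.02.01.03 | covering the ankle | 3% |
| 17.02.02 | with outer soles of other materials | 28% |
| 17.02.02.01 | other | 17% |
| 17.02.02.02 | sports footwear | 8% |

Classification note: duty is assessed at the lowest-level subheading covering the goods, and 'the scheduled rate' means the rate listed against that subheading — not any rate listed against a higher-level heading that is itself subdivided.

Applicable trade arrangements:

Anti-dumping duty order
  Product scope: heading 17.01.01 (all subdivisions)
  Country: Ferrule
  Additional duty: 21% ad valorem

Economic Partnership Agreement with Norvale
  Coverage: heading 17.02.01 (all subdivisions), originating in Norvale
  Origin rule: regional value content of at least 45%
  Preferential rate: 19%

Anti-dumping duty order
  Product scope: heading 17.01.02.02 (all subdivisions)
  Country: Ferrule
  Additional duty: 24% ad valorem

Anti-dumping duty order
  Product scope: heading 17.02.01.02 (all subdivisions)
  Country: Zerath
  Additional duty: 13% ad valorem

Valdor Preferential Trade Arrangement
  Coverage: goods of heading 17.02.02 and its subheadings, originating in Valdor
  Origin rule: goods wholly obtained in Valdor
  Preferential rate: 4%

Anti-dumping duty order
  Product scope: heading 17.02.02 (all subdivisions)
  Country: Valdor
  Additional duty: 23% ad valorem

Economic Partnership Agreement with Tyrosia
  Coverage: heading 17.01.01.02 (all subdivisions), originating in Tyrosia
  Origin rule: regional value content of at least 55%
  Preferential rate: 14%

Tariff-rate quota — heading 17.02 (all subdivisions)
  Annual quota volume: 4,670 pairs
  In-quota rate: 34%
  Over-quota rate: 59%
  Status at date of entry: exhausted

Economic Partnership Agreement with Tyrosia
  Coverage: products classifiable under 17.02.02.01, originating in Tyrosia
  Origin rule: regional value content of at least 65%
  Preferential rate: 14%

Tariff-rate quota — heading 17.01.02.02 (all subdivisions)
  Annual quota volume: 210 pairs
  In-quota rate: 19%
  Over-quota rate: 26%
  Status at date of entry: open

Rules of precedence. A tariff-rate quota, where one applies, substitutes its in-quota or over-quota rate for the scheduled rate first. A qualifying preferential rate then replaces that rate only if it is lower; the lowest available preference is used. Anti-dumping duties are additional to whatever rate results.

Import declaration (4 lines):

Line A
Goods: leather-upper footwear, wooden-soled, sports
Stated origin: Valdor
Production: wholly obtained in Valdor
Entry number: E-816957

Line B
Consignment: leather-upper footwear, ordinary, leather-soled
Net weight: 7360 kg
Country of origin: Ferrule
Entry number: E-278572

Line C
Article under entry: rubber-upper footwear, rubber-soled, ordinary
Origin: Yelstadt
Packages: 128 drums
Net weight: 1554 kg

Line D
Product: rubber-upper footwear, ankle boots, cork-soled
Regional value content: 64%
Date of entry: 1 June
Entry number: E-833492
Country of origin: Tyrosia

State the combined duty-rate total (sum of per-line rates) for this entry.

126%

Line A: leather-upper → 17.02; wooden-soled → 17.02.02; sports → 17.02.02.02. Scheduled 8%. quota on 17.02 exhausted → over-quota 59%; Valdor agreement on 17.02.02: wholly obtained → 4% available; preferential 4%; anti-dumping (Valdor, 17.02.02): +23%; total 4% + 23% = 27%. → 27%.
Line B: leather-upper → 17.02; leather-soled → 17.02.01; ordinary → 17.02.01.01. Scheduled 13%. quota on 17.02 exhausted → over-quota 59%. → 59%.
Line C: rubber-upper → 17.01; rubber-soled → 17.01.01; ordinary → 17.01.01.02. Scheduled 20%. No special measure applies. → 20%.
Line D: rubber-upper → 17.01; cork-soled → 17.01.02; ankle boots → 17.01.02.03. Scheduled 20%. Tyrosia agreement on 17.01.01.02: 17.01.02.03 not covered; Tyrosia agreement on 17.02.02.01: 17.01.02.03 not covered. → 20%.
Sum: 27% + 59% + 20% + 20% = 126%.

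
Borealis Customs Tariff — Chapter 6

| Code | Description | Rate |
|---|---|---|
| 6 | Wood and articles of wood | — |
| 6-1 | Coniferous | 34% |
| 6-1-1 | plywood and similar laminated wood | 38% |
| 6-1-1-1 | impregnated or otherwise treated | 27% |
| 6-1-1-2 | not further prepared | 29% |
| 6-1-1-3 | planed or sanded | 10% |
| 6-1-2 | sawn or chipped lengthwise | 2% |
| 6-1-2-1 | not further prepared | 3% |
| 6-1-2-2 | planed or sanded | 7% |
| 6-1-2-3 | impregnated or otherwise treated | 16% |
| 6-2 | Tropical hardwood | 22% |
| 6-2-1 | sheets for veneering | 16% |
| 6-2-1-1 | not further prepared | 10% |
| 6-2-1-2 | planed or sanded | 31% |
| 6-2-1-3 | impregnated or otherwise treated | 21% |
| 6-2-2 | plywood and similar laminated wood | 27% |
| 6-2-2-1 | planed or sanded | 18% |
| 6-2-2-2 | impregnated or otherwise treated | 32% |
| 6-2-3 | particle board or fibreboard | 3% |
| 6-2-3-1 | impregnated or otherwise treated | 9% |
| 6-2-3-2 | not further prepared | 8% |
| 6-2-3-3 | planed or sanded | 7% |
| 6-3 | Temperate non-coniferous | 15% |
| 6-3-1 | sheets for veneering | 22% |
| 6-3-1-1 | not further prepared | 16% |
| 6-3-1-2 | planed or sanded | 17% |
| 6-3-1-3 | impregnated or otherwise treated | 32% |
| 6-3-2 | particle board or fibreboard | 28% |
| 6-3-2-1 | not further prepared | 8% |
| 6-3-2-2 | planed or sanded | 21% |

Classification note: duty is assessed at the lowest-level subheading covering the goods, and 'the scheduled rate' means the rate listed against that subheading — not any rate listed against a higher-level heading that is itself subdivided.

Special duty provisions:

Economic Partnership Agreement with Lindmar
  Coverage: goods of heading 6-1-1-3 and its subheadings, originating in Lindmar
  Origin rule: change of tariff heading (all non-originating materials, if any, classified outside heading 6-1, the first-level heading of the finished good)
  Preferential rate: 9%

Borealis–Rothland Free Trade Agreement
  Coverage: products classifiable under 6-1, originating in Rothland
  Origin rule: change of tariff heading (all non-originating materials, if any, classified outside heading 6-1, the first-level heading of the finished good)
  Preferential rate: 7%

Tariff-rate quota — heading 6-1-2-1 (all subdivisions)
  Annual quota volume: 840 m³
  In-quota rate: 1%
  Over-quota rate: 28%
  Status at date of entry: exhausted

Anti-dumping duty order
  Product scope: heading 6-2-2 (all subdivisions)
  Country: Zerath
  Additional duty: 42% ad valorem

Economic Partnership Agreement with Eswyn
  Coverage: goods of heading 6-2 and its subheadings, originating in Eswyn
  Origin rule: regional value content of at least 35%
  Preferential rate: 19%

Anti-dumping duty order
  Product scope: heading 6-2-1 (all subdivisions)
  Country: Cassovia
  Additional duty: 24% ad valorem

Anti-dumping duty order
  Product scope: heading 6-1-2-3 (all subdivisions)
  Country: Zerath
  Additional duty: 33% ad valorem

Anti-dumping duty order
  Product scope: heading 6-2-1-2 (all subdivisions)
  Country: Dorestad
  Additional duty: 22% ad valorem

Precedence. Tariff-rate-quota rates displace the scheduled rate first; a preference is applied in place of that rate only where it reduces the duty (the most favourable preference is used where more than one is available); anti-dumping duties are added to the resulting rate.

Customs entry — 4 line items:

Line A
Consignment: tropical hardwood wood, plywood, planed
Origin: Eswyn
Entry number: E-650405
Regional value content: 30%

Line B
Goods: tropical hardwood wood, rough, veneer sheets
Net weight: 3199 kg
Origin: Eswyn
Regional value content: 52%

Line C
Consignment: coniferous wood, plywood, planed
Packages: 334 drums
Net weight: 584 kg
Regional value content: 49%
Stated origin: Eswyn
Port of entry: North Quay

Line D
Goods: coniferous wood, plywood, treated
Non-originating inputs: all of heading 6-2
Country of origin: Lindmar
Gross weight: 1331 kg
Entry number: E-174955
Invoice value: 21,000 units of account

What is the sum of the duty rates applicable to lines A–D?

Line A: tropical hardwood → 6-2; plywood → 6-2-2; planed → 6-2-2-1. Scheduled 18%. Eswyn agreement on 6-2: RVC < 35%. → 18%.
Line B: tropical hardwood → 6-2; veneer sheets → 6-2-1; rough → 6-2-1-1. Scheduled 10%. Eswyn agreement on 6-2: RVC ≥ 35% → 19% available; preference 19% not lower than 10% → no reduction. → 10%.
Line C: coniferous → 6-1; plywood → 6-1-1; planed → 6-1-1-3. Scheduled 10%. Eswyn agreement on 6-2: 6-1-1-3 not covered. → 10%.
Line D: coniferous → 6-1; plywood → 6-1-1; treated → 6-1-1-1. Scheduled 27%. Lindmar agreement on 6-1-1-3: 6-1-1-1 not covered. → 27%.
Sum: 18% + 10% + 10% + 27% = 65%.

65%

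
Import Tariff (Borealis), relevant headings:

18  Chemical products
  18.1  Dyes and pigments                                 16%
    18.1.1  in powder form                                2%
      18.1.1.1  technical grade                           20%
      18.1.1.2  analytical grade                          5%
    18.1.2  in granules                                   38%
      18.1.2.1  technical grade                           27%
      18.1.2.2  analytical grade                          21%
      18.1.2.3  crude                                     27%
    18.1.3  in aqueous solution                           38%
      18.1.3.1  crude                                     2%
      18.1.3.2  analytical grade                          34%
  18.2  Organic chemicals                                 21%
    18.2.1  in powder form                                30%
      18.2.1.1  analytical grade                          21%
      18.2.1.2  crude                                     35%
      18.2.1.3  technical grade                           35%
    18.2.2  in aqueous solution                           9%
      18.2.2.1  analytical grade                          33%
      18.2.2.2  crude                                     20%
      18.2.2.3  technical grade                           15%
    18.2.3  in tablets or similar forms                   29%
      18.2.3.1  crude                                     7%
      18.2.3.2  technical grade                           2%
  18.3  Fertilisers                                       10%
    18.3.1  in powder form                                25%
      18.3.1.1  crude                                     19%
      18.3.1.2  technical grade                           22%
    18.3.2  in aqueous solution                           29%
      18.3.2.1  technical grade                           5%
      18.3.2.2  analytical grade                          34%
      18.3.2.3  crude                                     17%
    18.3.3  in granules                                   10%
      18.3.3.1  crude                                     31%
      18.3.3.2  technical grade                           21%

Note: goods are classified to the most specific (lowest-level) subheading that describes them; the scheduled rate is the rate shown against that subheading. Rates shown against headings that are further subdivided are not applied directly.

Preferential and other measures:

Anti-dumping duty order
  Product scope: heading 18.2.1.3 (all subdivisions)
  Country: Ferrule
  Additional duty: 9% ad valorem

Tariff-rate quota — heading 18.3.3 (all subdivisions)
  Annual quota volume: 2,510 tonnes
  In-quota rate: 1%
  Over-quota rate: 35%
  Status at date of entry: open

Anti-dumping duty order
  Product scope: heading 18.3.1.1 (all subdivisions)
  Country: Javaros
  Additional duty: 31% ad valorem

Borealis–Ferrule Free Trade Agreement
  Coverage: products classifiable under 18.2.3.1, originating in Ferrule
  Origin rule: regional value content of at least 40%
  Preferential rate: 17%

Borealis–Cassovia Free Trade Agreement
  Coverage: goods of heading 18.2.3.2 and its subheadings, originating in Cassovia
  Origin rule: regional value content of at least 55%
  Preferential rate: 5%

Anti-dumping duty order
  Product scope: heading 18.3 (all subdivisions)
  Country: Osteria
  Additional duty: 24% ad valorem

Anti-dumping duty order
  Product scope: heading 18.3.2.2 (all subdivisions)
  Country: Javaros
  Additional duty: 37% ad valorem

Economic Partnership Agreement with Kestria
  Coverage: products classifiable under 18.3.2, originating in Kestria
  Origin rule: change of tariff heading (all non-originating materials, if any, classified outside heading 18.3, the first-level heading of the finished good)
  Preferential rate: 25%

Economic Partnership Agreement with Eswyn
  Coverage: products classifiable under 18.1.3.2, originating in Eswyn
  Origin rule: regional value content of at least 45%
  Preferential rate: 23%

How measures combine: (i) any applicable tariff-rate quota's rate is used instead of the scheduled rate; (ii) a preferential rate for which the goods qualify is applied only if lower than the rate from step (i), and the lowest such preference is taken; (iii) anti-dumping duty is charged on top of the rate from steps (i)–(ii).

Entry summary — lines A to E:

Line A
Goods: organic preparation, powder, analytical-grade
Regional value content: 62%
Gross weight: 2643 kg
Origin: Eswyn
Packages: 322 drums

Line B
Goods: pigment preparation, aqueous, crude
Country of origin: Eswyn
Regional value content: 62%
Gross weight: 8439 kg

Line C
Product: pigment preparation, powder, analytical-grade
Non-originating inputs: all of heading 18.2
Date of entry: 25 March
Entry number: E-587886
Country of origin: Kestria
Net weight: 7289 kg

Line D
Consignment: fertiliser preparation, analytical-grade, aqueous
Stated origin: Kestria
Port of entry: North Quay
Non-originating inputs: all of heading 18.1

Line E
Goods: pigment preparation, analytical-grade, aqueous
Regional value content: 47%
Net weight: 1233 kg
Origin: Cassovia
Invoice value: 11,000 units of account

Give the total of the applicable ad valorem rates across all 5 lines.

87%

Line A: organic → 18.2; powder → 18.2.1; analytical-grade → 18.2.1.1. Scheduled 21%. Eswyn agreement on 18.1.3.2: 18.2.1.1 not covered. → 21%.
Line B: pigment → 18.1; aqueous → 18.1.3; crude → 18.1.3.1. Scheduled 2%. Eswyn agreement on 18.1.3.2: 18.1.3.1 not covered. → 2%.
Line C: pigment → 18.1; powder → 18.1.1; analytical-grade → 18.1.1.2. Scheduled 5%. Kestria agreement on 18.3.2: 18.1.1.2 not covered. → 5%.
Line D: fertiliser → 18.3; aqueous → 18.3.2; analytical-grade → 18.3.2.2. Scheduled 34%. Kestria agreement on 18.3.2: CTH met → 25% available; preferential 25%. → 25%.
Line E: pigment → 18.1; aqueous → 18.1.3; analytical-grade → 18.1.3.2. Scheduled 34%. Cassovia agreement on 18.2.3.2: 18.1.3.2 not covered. → 34%.
Sum: 21% + 2% + 5% + 25% + 34% = 87%.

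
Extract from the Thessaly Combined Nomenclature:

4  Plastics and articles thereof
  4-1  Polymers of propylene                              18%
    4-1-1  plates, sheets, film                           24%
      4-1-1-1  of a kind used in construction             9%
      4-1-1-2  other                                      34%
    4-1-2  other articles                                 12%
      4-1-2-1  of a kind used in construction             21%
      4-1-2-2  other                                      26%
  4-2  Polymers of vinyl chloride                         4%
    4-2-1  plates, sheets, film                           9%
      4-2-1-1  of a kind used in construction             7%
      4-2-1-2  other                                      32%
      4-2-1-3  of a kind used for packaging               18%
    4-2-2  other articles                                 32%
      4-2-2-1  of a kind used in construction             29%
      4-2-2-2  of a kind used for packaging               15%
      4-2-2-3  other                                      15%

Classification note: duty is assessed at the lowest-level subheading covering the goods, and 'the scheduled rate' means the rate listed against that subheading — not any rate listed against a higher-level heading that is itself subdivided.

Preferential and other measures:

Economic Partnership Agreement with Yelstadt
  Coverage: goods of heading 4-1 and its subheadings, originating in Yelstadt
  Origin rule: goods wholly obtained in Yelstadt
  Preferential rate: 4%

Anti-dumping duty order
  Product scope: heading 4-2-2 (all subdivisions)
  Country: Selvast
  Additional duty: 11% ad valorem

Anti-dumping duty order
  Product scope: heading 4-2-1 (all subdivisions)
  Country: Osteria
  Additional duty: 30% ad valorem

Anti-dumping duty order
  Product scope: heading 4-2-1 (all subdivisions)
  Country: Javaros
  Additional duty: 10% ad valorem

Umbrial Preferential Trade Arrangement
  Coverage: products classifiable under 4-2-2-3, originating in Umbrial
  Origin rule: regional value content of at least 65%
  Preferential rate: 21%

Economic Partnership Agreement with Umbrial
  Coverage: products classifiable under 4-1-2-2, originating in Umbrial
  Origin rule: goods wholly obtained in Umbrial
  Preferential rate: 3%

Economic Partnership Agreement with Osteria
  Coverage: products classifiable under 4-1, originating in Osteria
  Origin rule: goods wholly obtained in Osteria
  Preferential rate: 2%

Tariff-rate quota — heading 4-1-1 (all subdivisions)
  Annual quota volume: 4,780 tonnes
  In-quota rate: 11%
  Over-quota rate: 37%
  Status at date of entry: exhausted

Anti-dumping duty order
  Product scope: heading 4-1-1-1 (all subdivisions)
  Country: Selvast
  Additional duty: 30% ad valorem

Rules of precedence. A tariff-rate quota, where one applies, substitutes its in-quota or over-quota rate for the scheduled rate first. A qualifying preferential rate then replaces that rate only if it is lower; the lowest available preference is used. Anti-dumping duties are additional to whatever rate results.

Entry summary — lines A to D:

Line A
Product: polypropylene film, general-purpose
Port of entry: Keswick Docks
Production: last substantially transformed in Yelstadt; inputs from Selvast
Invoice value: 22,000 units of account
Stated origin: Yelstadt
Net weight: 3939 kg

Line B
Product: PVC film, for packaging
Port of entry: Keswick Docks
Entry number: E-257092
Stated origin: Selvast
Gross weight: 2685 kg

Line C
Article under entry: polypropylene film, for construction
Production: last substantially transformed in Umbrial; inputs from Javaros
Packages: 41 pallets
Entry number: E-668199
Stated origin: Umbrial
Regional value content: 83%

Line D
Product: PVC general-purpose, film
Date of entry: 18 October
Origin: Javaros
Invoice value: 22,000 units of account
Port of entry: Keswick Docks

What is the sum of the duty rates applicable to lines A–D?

Line A: polypropylene → 4-1; film → 4-1-1; general-purpose → 4-1-1-2. Scheduled 34%. quota on 4-1-1 exhausted → over-quota 37%; Yelstadt agreement on 4-1: not wholly obtained. → 37%.
Line B: PVC → 4-2; film → 4-2-1; for packaging → 4-2-1-3. Scheduled 18%. No special measure applies. → 18%.
Line C: polypropylene → 4-1; film → 4-1-1; for construction → 4-1-1-1. Scheduled 9%. quota on 4-1-1 exhausted → over-quota 37%; Umbrial agreement on 4-2-2-3: 4-1-1-1 not covered; Umbrial agreement on 4-1-2-2: 4-1-1-1 not covered. → 37%.
Line D: PVC → 4-2; film → 4-2-1; general-purpose → 4-2-1-2. Scheduled 32%. anti-dumping (Javaros, 4-2-1): +10%; total 32% + 10% = 42%. → 42%.
Sum: 37% + 18% + 37% + 42% = 134%.

134%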